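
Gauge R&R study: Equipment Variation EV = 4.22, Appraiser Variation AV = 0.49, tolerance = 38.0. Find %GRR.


GRR = sqrt(EV^2 + AV^2) = sqrt(4.22^2 + 0.49^2) = 4.2483526
%GRR = GRR / tol * 100 = 4.2483526 / 38.0 * 100
%GRR = 11.1799

11.1799


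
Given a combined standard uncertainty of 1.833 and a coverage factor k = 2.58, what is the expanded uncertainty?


U = k * uc
U = 2.58 * 1.833
U = 4.7291

4.7291


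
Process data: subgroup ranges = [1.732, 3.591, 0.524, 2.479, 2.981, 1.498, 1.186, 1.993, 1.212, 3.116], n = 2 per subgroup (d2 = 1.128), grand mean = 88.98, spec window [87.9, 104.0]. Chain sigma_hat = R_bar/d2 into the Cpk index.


R_bar = (1.732 + 3.591 + 0.524 + 2.479 + 2.981 + 1.498 + 1.186 + 1.993 + 1.212 + 3.116) / 10 = 2.0312
sigma = R_bar / d2 = 2.0312 / 1.128 = 1.8007092
Cp = (USL - LSL)/(6*sigma) = (104.0 - 87.9)/(6*1.8007092) = 1.4902
Cpu = (104.0 - 88.98)/(3*1.8007092) = 2.7804
Cpl = (88.98 - 87.9)/(3*1.8007092) = 0.1999
Cpk = min(Cpu, Cpl) = 0.1999

0.1999


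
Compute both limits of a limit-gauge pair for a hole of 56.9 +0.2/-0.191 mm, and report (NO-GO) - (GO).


GO = nominal - lower_tol (smallest hole = maximum material condition)
GO = 56.9 - 0.191 = 56.709
NO-GO = nominal + upper_tol (largest hole = least material condition)
NO-GO = 56.9 + 0.2 = 57.1
spread = NO-GO - GO = 57.1 - 56.709 = 0.3910

0.3910


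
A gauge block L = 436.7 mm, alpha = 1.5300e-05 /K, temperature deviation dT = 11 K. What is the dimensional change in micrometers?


dL = L * alpha * dT
= 436.7 * 1.5300e-05 * 11
= 0.0734966 mm
dL_um = 0.0734966 * 1000 = 73.4966 um

73.4966


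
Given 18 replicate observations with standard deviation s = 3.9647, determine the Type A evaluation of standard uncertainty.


u_A = s / sqrt(n)
u_A = 3.9647 / sqrt(18)
u_A = 3.9647 / 4.2426407
u_A = 0.9345

0.9345


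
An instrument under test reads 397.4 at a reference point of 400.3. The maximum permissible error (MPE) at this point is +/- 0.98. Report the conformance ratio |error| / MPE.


e = indication - reference = 397.4 - 400.3 = -2.9000
|e| = 2.9000
ratio = |e| / MPE = 2.9000 / 0.98
ratio = 2.9592

2.9592


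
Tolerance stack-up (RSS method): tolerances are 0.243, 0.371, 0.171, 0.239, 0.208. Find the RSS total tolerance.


RSS = sqrt(0.243^2 + 0.371^2 + 0.171^2 + 0.239^2 + 0.208^2)
= sqrt(0.326316)
= 0.5712

0.5712


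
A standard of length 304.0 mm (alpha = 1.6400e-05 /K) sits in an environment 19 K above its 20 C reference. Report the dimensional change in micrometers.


dL = L * alpha * dT
= 304.0 * 1.6400e-05 * 19
= 0.0947264 mm
dL_um = 0.0947264 * 1000 = 94.7264 um

94.7264


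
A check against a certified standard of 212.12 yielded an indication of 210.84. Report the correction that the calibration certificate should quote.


Correction = standard - reading
= 212.12 - 210.84
= 1.2800

1.2800


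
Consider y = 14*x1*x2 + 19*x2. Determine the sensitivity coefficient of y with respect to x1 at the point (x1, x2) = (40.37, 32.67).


y = 14*x1*x2 + 19*x2
dy/dx1 = 14*x2
Evaluate at x2 = 32.67: c1 = 14 * 32.67
c1 = 457.3800

457.3800


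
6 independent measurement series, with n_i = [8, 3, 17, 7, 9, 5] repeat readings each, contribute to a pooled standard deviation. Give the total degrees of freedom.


nu = sum_i (n_i - 1)
nu = ((8 - 1) + (3 - 1) + (17 - 1) + (7 - 1) + (9 - 1) + (5 - 1))
nu = 7 + 2 + 16 + 6 + 8 + 4
nu = 43

43


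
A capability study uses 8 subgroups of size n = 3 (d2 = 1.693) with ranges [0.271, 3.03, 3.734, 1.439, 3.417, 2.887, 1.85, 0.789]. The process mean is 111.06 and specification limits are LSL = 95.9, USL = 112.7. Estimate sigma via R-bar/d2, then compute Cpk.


R_bar = (0.271 + 3.03 + 3.734 + 1.439 + 3.417 + 2.887 + 1.85 + 0.789) / 8 = 2.177125
sigma = R_bar / d2 = 2.177125 / 1.693 = 1.2859569
Cp = (USL - LSL)/(6*sigma) = (112.7 - 95.9)/(6*1.2859569) = 2.1774
Cpu = (112.7 - 111.06)/(3*1.2859569) = 0.4251
Cpl = (111.06 - 95.9)/(3*1.2859569) = 3.9296
Cpk = min(Cpu, Cpl) = 0.4251

0.4251


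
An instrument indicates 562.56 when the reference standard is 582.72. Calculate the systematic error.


Systematic error = measured - true
= 562.56 - 582.72
= -20.1600

-20.1600


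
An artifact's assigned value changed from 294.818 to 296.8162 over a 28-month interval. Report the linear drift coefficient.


rate = (v2 - v1) / months
= (296.8162 - 294.818) / 28
= 1.9982 / 28
= 0.0714

0.0714


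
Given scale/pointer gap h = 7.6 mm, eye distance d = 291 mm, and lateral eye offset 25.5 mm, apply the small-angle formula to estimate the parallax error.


error = h * offset / d
= 7.6 * 25.5 / 291
= 0.6660

0.6660


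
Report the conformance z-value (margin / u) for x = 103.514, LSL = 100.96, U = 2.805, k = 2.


u = U / k = 2.805 / 2 = 1.4025
margin = |LSL - x| = |100.96 - 103.514| = 2.554
z = margin / u = 2.554 / 1.4025
z = 1.8210

1.8210


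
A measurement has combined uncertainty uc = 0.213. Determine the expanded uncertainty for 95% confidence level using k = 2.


U = k * uc
U = 2 * 0.213
U = 0.4260

0.4260


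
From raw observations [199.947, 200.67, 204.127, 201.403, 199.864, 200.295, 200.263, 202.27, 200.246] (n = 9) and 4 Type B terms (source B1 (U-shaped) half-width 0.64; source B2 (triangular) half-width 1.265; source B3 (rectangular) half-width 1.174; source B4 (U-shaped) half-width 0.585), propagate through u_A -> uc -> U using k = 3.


mean = (199.947 + 200.67 + 204.127 + 201.403 + 199.864 + 200.295 + 200.263 + 202.27 + 200.246) / 9 = 201.0094444
s = sqrt(sum((x - mean)^2)/(n-1)) = 1.3995334
u_A = s / sqrt(n) = 1.3995334 / sqrt(9) = 0.46651113
u_B1 = 0.64 / sqrt(2) = 0.45254834
u_B2 = 1.265 / sqrt(6) = 0.51643409
u_B3 = 1.174 / sqrt(3) = 0.67780922
u_B4 = 0.585 / sqrt(2) = 0.41365747
uc = sqrt(0.46651113^2 + 0.45254834^2 + 0.51643409^2 + 0.67780922^2 + 0.41365747^2) = 1.1487709
U = k * uc = 3 * 1.1487709
U = 3.4463

3.4463


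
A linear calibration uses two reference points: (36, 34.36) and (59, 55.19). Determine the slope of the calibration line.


slope = (y2 - y1) / (x2 - x1)
= (55.19 - 34.36) / (59 - 36)
= 20.8300 / 23
= 0.9057

0.9057


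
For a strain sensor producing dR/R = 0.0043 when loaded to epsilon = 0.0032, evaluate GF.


GF = (dR/R) / epsilon
= 0.0043 / 0.0032
= 1.3438

1.3438


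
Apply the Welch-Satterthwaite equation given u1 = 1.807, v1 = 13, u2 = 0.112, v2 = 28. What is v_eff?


uc = sqrt(u1^2 + u2^2) = sqrt(1.807^2 + 0.112^2) = 1.8104676
v_eff = uc^4 / (u1^4/v1 + u2^4/v2)
= 1.8104676^4 / (1.807^4/13 + 0.112^4/28)
= 10.743926 / 0.82014801
v_eff = 13.1000

13.1000


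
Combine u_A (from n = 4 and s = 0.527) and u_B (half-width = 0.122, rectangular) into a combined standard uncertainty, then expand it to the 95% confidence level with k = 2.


u_A = s / sqrt(n) = 0.527 / sqrt(4) = 0.2635
u_B = half_width / sqrt(3) = 0.122 / sqrt(3) = 0.070436733
uc = sqrt(u_A^2 + u_B^2) = sqrt(0.2635^2 + 0.070436733^2) = 0.27275187
U = k * uc = 2 * 0.27275187
U = 0.5455

0.5455


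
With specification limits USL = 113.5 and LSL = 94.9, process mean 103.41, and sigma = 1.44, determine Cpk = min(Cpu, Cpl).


Cpu = (USL - mean) / (3*sigma) = (113.5 - 103.41) / (3*1.44) = 2.3356
Cpl = (mean - LSL) / (3*sigma) = (103.41 - 94.9) / (3*1.44) = 1.9699
Cpk = min(Cpu, Cpl) = 1.9699

1.9699


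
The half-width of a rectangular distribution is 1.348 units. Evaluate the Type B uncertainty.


u_B = half_width / sqrt(3)
u_B = 1.348 / 1.7320508
u_B = 0.7783

0.7783


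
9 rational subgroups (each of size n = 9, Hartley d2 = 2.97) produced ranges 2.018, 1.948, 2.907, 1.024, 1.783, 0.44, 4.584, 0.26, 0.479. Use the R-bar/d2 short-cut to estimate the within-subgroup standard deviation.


R_bar = (2.018 + 1.948 + 2.907 + 1.024 + 1.783 + 0.44 + 4.584 + 0.26 + 0.479) / 9
R_bar = 15.443 / 9 = 1.7158889
sigma_hat = R_bar / d2 = 1.7158889 / 2.97 = 0.5777

0.5777


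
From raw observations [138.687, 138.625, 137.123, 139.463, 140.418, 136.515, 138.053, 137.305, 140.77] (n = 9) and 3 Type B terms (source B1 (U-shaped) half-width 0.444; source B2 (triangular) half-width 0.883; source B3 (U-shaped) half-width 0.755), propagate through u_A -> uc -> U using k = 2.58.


mean = (138.687 + 138.625 + 137.123 + 139.463 + 140.418 + 136.515 + 138.053 + 137.305 + 140.77) / 9 = 138.551
s = sqrt(sum((x - mean)^2)/(n-1)) = 1.4684331
u_A = s / sqrt(n) = 1.4684331 / sqrt(9) = 0.4894777
u_B1 = 0.444 / sqrt(2) = 0.31395541
u_B2 = 0.883 / sqrt(6) = 0.36048324
u_B3 = 0.755 / sqrt(2) = 0.53386562
uc = sqrt(0.4894777^2 + 0.31395541^2 + 0.36048324^2 + 0.53386562^2) = 0.86782319
U = k * uc = 2.58 * 0.86782319
U = 2.2390

2.2390


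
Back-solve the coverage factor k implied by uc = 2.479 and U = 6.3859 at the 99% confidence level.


k = U / uc
k = 6.3859 / 2.479
k = 2.576

2.576


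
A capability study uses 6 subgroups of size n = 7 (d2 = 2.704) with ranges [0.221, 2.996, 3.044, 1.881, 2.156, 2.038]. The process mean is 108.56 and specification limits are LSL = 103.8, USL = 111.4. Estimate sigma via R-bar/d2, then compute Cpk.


R_bar = (0.221 + 2.996 + 3.044 + 1.881 + 2.156 + 2.038) / 6 = 2.056
sigma = R_bar / d2 = 2.056 / 2.704 = 0.76035503
Cp = (USL - LSL)/(6*sigma) = (111.4 - 103.8)/(6*0.76035503) = 1.6659
Cpu = (111.4 - 108.56)/(3*0.76035503) = 1.2450
Cpl = (108.56 - 103.8)/(3*0.76035503) = 2.0867
Cpk = min(Cpu, Cpl) = 1.2450

1.2450


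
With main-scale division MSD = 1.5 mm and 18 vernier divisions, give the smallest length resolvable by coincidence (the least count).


LC = MSD / n_div
= 1.5 / 18
= 0.0833

0.0833


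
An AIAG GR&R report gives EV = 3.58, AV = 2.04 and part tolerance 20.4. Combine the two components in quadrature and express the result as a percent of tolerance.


GRR = sqrt(EV^2 + AV^2) = sqrt(3.58^2 + 2.04^2) = 4.1204369
%GRR = GRR / tol * 100 = 4.1204369 / 20.4 * 100
%GRR = 20.1982

20.1982


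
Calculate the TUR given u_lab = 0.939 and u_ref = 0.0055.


TUR = u_lab / u_ref
= 0.939 / 0.0055
= 170.7273

170.7273


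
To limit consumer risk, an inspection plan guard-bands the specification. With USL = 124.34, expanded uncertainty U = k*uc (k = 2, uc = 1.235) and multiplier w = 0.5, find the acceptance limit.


U = k * uc = 2 * 1.235 = 2.47
guard band g = w * U = 0.5 * 2.47 = 1.235
AL = USL - g = 124.34 - 1.235
AL = 123.1050

123.1050


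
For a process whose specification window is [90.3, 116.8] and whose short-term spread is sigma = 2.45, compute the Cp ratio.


Cp = (USL - LSL) / (6 * sigma)
= (116.8 - 90.3) / (6 * 2.45)
= 26.5000 / 14.7000
= 1.8027

1.8027


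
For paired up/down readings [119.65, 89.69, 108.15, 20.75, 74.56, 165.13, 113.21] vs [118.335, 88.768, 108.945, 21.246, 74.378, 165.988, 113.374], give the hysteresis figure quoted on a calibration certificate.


|119.65 - 118.335| = 1.3150
|89.69 - 88.768| = 0.9220
|108.15 - 108.945| = 0.7950
|20.75 - 21.246| = 0.4960
|74.56 - 74.378| = 0.1820
|165.13 - 165.988| = 0.8580
|113.21 - 113.374| = 0.1640
hysteresis = max(diffs) = 1.3150

1.3150


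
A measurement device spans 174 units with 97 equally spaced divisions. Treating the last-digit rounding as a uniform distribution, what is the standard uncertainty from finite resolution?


resolution = range / divisions
resolution = 174 / 97 = 1.7938144
u_res = resolution / (2*sqrt(3))
u_res = 1.7938144 / 3.4641016
u_res = 0.5178

0.5178


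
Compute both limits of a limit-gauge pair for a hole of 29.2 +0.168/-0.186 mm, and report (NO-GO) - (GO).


GO = nominal - lower_tol (smallest hole = maximum material condition)
GO = 29.2 - 0.186 = 29.014
NO-GO = nominal + upper_tol (largest hole = least material condition)
NO-GO = 29.2 + 0.168 = 29.368
spread = NO-GO - GO = 29.368 - 29.014 = 0.3540

0.3540


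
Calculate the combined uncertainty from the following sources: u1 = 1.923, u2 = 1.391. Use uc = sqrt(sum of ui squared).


uc = sqrt(1.923^2 + 1.391^2)
uc = sqrt(5.63281)
uc = 2.3734

2.3734


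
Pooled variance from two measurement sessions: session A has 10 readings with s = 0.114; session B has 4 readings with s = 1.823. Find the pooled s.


s_p = sqrt(((n1-1)*s1^2 + (n2-1)*s2^2) / (n1+n2-2))
numerator = (10-1)*0.114^2 + (4-1)*1.823^2 = 0.116964 + 9.969987 = 10.086951
denominator = 10 + 4 - 2 = 12
s_p^2 = 10.086951 / 12 = 0.84057925
s_p = sqrt(0.84057925) = 0.9168

0.9168


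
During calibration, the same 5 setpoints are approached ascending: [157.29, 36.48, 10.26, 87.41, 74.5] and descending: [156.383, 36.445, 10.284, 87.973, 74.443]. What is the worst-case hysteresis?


|157.29 - 156.383| = 0.9070
|36.48 - 36.445| = 0.0350
|10.26 - 10.284| = 0.0240
|87.41 - 87.973| = 0.5630
|74.5 - 74.443| = 0.0570
hysteresis = max(diffs) = 0.9070

0.9070


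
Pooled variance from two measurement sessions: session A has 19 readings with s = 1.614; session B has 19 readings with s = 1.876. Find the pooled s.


s_p = sqrt(((n1-1)*s1^2 + (n2-1)*s2^2) / (n1+n2-2))
numerator = (19-1)*1.614^2 + (19-1)*1.876^2 = 46.889928 + 63.348768 = 110.2387
denominator = 19 + 19 - 2 = 36
s_p^2 = 110.2387 / 36 = 3.0621861
s_p = sqrt(3.0621861) = 1.7499

1.7499


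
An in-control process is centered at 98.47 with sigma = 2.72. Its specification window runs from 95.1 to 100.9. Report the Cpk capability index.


Cpu = (USL - mean) / (3*sigma) = (100.9 - 98.47) / (3*2.72) = 0.2978
Cpl = (mean - LSL) / (3*sigma) = (98.47 - 95.1) / (3*2.72) = 0.4130
Cpk = min(Cpu, Cpl) = 0.2978

0.2978


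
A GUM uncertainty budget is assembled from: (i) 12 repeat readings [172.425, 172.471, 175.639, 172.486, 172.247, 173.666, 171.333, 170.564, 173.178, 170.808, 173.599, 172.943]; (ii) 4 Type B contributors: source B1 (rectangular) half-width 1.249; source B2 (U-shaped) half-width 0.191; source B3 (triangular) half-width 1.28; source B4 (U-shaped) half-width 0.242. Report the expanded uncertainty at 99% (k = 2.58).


mean = (172.425 + 172.471 + 175.639 + 172.486 + 172.247 + 173.666 + 171.333 + 170.564 + 173.178 + 170.808 + 173.599 + 172.943) / 12 = 172.61325
s = sqrt(sum((x - mean)^2)/(n-1)) = 1.380587
u_A = s / sqrt(n) = 1.380587 / sqrt(12) = 0.39854114
u_B1 = 1.249 / sqrt(3) = 0.72111049
u_B2 = 0.191 / sqrt(2) = 0.1350574
u_B3 = 1.28 / sqrt(6) = 0.52255781
u_B4 = 0.242 / sqrt(2) = 0.17111984
uc = sqrt(0.39854114^2 + 0.72111049^2 + 0.1350574^2 + 0.52255781^2 + 0.17111984^2) = 0.99971223
U = k * uc = 2.58 * 0.99971223
U = 2.5793

2.5793


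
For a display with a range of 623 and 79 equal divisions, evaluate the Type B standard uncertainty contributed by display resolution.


resolution = range / divisions
resolution = 623 / 79 = 7.8860759
u_res = resolution / (2*sqrt(3))
u_res = 7.8860759 / 3.4641016
u_res = 2.2765

2.2765


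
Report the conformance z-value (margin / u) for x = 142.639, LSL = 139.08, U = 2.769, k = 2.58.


u = U / k = 2.769 / 2.58 = 1.0732558
margin = |LSL - x| = |139.08 - 142.639| = 3.559
z = margin / u = 3.559 / 1.0732558
z = 3.3161

3.3161


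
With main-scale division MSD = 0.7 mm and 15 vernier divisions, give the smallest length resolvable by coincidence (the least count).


LC = MSD / n_div
= 0.7 / 15
= 0.0467

0.0467


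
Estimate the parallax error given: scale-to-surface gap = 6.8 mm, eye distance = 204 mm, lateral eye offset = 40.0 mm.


error = h * offset / d
= 6.8 * 40.0 / 204
= 1.3333

1.3333


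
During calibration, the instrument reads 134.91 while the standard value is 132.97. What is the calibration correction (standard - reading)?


Correction = standard - reading
= 132.97 - 134.91
= -1.9400

-1.9400


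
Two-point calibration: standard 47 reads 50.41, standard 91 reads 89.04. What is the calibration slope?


slope = (y2 - y1) / (x2 - x1)
= (89.04 - 50.41) / (91 - 47)
= 38.6300 / 44
= 0.8780

0.8780


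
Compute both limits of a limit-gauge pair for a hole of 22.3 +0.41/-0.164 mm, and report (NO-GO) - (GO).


GO = nominal - lower_tol (smallest hole = maximum material condition)
GO = 22.3 - 0.164 = 22.136
NO-GO = nominal + upper_tol (largest hole = least material condition)
NO-GO = 22.3 + 0.41 = 22.71
spread = NO-GO - GO = 22.71 - 22.136 = 0.5740

0.5740


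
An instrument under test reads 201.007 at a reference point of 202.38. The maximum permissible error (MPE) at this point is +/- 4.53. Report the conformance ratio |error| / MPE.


e = indication - reference = 201.007 - 202.38 = -1.3730
|e| = 1.3730
ratio = |e| / MPE = 1.3730 / 4.53
ratio = 0.3031

0.3031


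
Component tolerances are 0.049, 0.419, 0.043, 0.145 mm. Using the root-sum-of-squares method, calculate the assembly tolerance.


RSS = sqrt(0.049^2 + 0.419^2 + 0.043^2 + 0.145^2)
= sqrt(0.200836)
= 0.4481

0.4481


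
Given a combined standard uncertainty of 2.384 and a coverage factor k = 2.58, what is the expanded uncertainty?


U = k * uc
U = 2.58 * 2.384
U = 6.1507

6.1507


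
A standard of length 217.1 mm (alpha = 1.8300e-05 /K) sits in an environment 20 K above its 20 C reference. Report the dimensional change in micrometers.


dL = L * alpha * dT
= 217.1 * 1.8300e-05 * 20
= 0.0794586 mm
dL_um = 0.0794586 * 1000 = 79.4586 um

79.4586


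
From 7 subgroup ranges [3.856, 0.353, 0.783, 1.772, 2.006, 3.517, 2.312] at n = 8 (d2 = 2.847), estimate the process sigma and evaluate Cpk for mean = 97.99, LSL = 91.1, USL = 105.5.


R_bar = (3.856 + 0.353 + 0.783 + 1.772 + 2.006 + 3.517 + 2.312) / 7 = 2.0855714
sigma = R_bar / d2 = 2.0855714 / 2.847 = 0.73255054
Cp = (USL - LSL)/(6*sigma) = (105.5 - 91.1)/(6*0.73255054) = 3.2762
Cpu = (105.5 - 97.99)/(3*0.73255054) = 3.4173
Cpl = (97.99 - 91.1)/(3*0.73255054) = 3.1352
Cpk = min(Cpu, Cpl) = 3.1352

3.1352


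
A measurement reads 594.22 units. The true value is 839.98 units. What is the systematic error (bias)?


Systematic error = measured - true
= 594.22 - 839.98
= -245.7600

-245.7600


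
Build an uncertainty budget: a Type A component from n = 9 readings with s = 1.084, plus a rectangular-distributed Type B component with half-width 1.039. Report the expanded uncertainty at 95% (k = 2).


u_A = s / sqrt(n) = 1.084 / sqrt(9) = 0.36133333
u_B = half_width / sqrt(3) = 1.039 / sqrt(3) = 0.59986693
uc = sqrt(u_A^2 + u_B^2) = sqrt(0.36133333^2 + 0.59986693^2) = 0.70028716
U = k * uc = 2 * 0.70028716
U = 1.4006

1.4006


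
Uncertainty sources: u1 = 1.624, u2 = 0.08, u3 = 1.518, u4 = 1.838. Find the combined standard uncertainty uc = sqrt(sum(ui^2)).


uc = sqrt(1.624^2 + 0.08^2 + 1.518^2 + 1.838^2)
uc = sqrt(8.326344)
uc = 2.8855

2.8855


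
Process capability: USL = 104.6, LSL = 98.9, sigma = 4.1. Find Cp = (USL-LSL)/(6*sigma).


Cp = (USL - LSL) / (6 * sigma)
= (104.6 - 98.9) / (6 * 4.1)
= 5.7000 / 24.6000
= 0.2317

0.2317


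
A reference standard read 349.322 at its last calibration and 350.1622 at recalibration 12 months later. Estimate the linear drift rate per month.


rate = (v2 - v1) / months
= (350.1622 - 349.322) / 12
= 0.8402 / 12
= 0.0700

0.0700


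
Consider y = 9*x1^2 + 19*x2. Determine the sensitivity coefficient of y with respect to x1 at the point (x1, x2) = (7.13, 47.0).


y = 9*x1^2 + 19*x2
dy/dx1 = 2*9*x1
Evaluate at x1 = 7.13: c1 = 18 * 7.13
c1 = 128.3400

128.3400


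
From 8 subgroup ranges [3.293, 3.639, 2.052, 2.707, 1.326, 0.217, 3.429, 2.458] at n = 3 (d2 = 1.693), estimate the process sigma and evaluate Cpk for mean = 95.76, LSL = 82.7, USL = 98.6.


R_bar = (3.293 + 3.639 + 2.052 + 2.707 + 1.326 + 0.217 + 3.429 + 2.458) / 8 = 2.390125
sigma = R_bar / d2 = 2.390125 / 1.693 = 1.411769
Cp = (USL - LSL)/(6*sigma) = (98.6 - 82.7)/(6*1.411769) = 1.8771
Cpu = (98.6 - 95.76)/(3*1.411769) = 0.6706
Cpl = (95.76 - 82.7)/(3*1.411769) = 3.0836
Cpk = min(Cpu, Cpl) = 0.6706

0.6706


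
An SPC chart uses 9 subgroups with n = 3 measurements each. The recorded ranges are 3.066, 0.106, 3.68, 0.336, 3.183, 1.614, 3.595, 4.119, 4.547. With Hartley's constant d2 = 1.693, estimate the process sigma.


R_bar = (3.066 + 0.106 + 3.68 + 0.336 + 3.183 + 1.614 + 3.595 + 4.119 + 4.547) / 9
R_bar = 24.246 / 9 = 2.694
sigma_hat = R_bar / d2 = 2.694 / 1.693 = 1.5913

1.5913


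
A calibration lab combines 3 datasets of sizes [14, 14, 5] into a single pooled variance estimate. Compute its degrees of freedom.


nu = sum_i (n_i - 1)
nu = ((14 - 1) + (14 - 1) + (5 - 1))
nu = 13 + 13 + 4
nu = 30

30


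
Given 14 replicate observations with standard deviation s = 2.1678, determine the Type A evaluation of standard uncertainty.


u_A = s / sqrt(n)
u_A = 2.1678 / sqrt(14)
u_A = 2.1678 / 3.7416574
u_A = 0.5794

0.5794


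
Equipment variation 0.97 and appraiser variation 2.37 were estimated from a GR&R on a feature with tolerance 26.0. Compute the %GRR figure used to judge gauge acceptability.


GRR = sqrt(EV^2 + AV^2) = sqrt(0.97^2 + 2.37^2) = 2.5608202
%GRR = GRR / tol * 100 = 2.5608202 / 26.0 * 100
%GRR = 9.8493

9.8493


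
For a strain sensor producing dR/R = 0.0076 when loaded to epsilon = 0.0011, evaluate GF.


GF = (dR/R) / epsilon
= 0.0076 / 0.0011
= 6.9091

6.9091


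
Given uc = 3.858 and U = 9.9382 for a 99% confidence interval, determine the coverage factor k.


k = U / uc
k = 9.9382 / 3.858
k = 2.576

2.576


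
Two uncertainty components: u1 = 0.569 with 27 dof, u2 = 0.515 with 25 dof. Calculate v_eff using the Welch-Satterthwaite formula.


uc = sqrt(u1^2 + u2^2) = sqrt(0.569^2 + 0.515^2) = 0.76745423
v_eff = uc^4 / (u1^4/v1 + u2^4/v2)
= 0.76745423^4 / (0.569^4/27 + 0.515^4/25)
= 0.3469045 / 0.0066960381
v_eff = 51.8074

51.8074


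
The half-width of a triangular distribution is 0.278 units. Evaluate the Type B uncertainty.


u_B = half_width / sqrt(6)
u_B = 0.278 / 2.4494897
u_B = 0.1135

0.1135


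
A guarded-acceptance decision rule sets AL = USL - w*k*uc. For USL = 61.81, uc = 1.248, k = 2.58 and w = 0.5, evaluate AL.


U = k * uc = 2.58 * 1.248 = 3.21984
guard band g = w * U = 0.5 * 3.21984 = 1.60992
AL = USL - g = 61.81 - 1.60992
AL = 60.2001

60.2001


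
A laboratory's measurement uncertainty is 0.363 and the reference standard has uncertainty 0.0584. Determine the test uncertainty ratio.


TUR = u_lab / u_ref
= 0.363 / 0.0584
= 6.2158

6.2158


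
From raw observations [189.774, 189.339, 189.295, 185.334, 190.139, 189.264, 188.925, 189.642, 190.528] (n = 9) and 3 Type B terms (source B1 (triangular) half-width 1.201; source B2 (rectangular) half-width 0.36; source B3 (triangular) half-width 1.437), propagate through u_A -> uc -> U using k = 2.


mean = (189.774 + 189.339 + 189.295 + 185.334 + 190.139 + 189.264 + 188.925 + 189.642 + 190.528) / 9 = 189.1377778
s = sqrt(sum((x - mean)^2)/(n-1)) = 1.5078678
u_A = s / sqrt(n) = 1.5078678 / sqrt(9) = 0.5026226
u_B1 = 1.201 / sqrt(6) = 0.4903062
u_B2 = 0.36 / sqrt(3) = 0.2078461
u_B3 = 1.437 / sqrt(6) = 0.58665279
uc = sqrt(0.5026226^2 + 0.4903062^2 + 0.2078461^2 + 0.58665279^2) = 0.93829161
U = k * uc = 2 * 0.93829161
U = 1.8766

1.8766


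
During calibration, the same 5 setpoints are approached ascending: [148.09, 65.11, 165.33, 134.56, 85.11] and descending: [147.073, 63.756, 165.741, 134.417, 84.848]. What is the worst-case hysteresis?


|148.09 - 147.073| = 1.0170
|65.11 - 63.756| = 1.3540
|165.33 - 165.741| = 0.4110
|134.56 - 134.417| = 0.1430
|85.11 - 84.848| = 0.2620
hysteresis = max(diffs) = 1.3540

1.3540


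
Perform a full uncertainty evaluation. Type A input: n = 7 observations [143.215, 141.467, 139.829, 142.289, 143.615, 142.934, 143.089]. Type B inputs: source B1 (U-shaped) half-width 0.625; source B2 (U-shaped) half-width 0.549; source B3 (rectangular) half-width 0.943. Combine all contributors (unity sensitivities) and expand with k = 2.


mean = (143.215 + 141.467 + 139.829 + 142.289 + 143.615 + 142.934 + 143.089) / 7 = 142.3482857
s = sqrt(sum((x - mean)^2)/(n-1)) = 1.3149434
u_A = s / sqrt(n) = 1.3149434 / sqrt(7) = 0.49700189
u_B1 = 0.625 / sqrt(2) = 0.44194174
u_B2 = 0.549 / sqrt(2) = 0.38820162
u_B3 = 0.943 / sqrt(3) = 0.5444413
uc = sqrt(0.49700189^2 + 0.44194174^2 + 0.38820162^2 + 0.5444413^2) = 0.94310138
U = k * uc = 2 * 0.94310138
U = 1.8862

1.8862


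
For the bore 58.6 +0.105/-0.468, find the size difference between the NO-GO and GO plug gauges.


GO = nominal - lower_tol (smallest hole = maximum material condition)
GO = 58.6 - 0.468 = 58.132
NO-GO = nominal + upper_tol (largest hole = least material condition)
NO-GO = 58.6 + 0.105 = 58.705
spread = NO-GO - GO = 58.705 - 58.132 = 0.5730

0.5730


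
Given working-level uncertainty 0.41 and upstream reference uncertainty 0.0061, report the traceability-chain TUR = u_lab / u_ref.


TUR = u_lab / u_ref
= 0.41 / 0.0061
= 67.2131

67.2131


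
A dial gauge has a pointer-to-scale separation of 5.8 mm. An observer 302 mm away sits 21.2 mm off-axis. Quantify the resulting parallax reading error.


error = h * offset / d
= 5.8 * 21.2 / 302
= 0.4072

0.4072


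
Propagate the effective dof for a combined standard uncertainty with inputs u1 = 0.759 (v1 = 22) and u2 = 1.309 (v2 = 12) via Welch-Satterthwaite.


uc = sqrt(u1^2 + u2^2) = sqrt(0.759^2 + 1.309^2) = 1.5131299
v_eff = uc^4 / (u1^4/v1 + u2^4/v2)
= 1.5131299^4 / (0.759^4/22 + 1.309^4/12)
= 5.2420946 / 0.25975306
v_eff = 20.1811

20.1811


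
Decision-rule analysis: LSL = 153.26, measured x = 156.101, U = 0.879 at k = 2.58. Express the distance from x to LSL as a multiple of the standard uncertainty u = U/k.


u = U / k = 0.879 / 2.58 = 0.34069767
margin = |LSL - x| = |153.26 - 156.101| = 2.841
z = margin / u = 2.841 / 0.34069767
z = 8.3388

8.3388


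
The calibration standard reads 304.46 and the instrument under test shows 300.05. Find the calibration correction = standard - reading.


Correction = standard - reading
= 304.46 - 300.05
= 4.4100

4.4100


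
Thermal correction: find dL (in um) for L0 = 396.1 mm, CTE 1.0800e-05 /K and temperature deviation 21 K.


dL = L * alpha * dT
= 396.1 * 1.0800e-05 * 21
= 0.0898355 mm
dL_um = 0.0898355 * 1000 = 89.8355 um

89.8355


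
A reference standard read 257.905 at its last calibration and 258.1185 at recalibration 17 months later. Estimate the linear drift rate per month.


rate = (v2 - v1) / months
= (258.1185 - 257.905) / 17
= 0.2135 / 17
= 0.0126

0.0126


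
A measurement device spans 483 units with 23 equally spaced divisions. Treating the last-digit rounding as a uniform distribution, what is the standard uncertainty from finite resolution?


resolution = range / divisions
resolution = 483 / 23 = 21
u_res = resolution / (2*sqrt(3))
u_res = 21 / 3.4641016
u_res = 6.0622

6.0622


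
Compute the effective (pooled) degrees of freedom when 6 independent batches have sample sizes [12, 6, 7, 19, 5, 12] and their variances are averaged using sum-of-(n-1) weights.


nu = sum_i (n_i - 1)
nu = ((12 - 1) + (6 - 1) + (7 - 1) + (19 - 1) + (5 - 1) + (12 - 1))
nu = 11 + 5 + 6 + 18 + 4 + 11
nu = 55

55


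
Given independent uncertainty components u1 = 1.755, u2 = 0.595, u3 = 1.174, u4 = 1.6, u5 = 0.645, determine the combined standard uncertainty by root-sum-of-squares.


uc = sqrt(1.755^2 + 0.595^2 + 1.174^2 + 1.6^2 + 0.645^2)
uc = sqrt(7.788351)
uc = 2.7908

2.7908


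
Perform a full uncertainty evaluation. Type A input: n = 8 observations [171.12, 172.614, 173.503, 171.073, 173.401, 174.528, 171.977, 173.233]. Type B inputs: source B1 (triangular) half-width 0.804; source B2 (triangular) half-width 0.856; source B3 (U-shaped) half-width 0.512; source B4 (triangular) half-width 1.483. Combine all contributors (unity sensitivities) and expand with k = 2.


mean = (171.12 + 172.614 + 173.503 + 171.073 + 173.401 + 174.528 + 171.977 + 173.233) / 8 = 172.681125
s = sqrt(sum((x - mean)^2)/(n-1)) = 1.2208128
u_A = s / sqrt(n) = 1.2208128 / sqrt(8) = 0.4316225
u_B1 = 0.804 / sqrt(6) = 0.32823163
u_B2 = 0.856 / sqrt(6) = 0.34946054
u_B3 = 0.512 / sqrt(2) = 0.36203867
u_B4 = 1.483 / sqrt(6) = 0.60543221
uc = sqrt(0.4316225^2 + 0.32823163^2 + 0.34946054^2 + 0.36203867^2 + 0.60543221^2) = 0.95591674
U = k * uc = 2 * 0.95591674
U = 1.9118

1.9118


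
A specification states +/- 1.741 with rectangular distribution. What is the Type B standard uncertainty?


u_B = half_width / sqrt(3)
u_B = 1.741 / 1.7320508
u_B = 1.0052

1.0052


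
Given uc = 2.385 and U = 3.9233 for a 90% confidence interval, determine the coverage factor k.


k = U / uc
k = 3.9233 / 2.385
k = 1.645

1.645


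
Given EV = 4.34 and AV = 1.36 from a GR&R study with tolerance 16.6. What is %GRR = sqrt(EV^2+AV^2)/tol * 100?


GRR = sqrt(EV^2 + AV^2) = sqrt(4.34^2 + 1.36^2) = 4.5480985
%GRR = GRR / tol * 100 = 4.5480985 / 16.6 * 100
%GRR = 27.3982

27.3982


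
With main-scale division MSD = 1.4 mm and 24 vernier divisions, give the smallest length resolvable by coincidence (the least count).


LC = MSD / n_div
= 1.4 / 24
= 0.0583

0.0583


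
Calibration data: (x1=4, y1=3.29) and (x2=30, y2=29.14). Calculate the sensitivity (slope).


slope = (y2 - y1) / (x2 - x1)
= (29.14 - 3.29) / (30 - 4)
= 25.8500 / 26
= 0.9942

0.9942


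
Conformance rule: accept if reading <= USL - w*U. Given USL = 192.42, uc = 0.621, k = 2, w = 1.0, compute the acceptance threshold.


U = k * uc = 2 * 0.621 = 1.242
guard band g = w * U = 1.0 * 1.242 = 1.242
AL = USL - g = 192.42 - 1.242
AL = 191.1780

191.1780


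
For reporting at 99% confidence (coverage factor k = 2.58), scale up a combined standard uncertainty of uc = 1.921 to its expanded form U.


U = k * uc
U = 2.58 * 1.921
U = 4.9562

4.9562


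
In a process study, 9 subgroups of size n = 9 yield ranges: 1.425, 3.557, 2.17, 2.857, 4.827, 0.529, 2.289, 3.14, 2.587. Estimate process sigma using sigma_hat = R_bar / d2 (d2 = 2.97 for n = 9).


R_bar = (1.425 + 3.557 + 2.17 + 2.857 + 4.827 + 0.529 + 2.289 + 3.14 + 2.587) / 9
R_bar = 23.381 / 9 = 2.5978889
sigma_hat = R_bar / d2 = 2.5978889 / 2.97 = 0.8747

0.8747


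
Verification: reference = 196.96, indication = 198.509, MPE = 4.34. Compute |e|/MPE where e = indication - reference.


e = indication - reference = 198.509 - 196.96 = 1.5490
|e| = 1.5490
ratio = |e| / MPE = 1.5490 / 4.34
ratio = 0.3569

0.3569


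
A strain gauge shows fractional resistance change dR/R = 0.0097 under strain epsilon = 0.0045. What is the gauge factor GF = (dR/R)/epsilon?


GF = (dR/R) / epsilon
= 0.0097 / 0.0045
= 2.1556

2.1556


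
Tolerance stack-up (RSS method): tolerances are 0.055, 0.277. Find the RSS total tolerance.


RSS = sqrt(0.055^2 + 0.277^2)
= sqrt(0.079754)
= 0.2824

0.2824


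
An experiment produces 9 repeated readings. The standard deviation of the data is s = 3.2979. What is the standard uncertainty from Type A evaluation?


u_A = s / sqrt(n)
u_A = 3.2979 / sqrt(9)
u_A = 3.2979 / 3
u_A = 1.0993

1.0993


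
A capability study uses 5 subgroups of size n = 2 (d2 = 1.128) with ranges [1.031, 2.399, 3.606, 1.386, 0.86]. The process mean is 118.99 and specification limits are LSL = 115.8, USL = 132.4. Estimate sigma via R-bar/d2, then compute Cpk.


R_bar = (1.031 + 2.399 + 3.606 + 1.386 + 0.86) / 5 = 1.8564
sigma = R_bar / d2 = 1.8564 / 1.128 = 1.6457447
Cp = (USL - LSL)/(6*sigma) = (132.4 - 115.8)/(6*1.6457447) = 1.6811
Cpu = (132.4 - 118.99)/(3*1.6457447) = 2.7161
Cpl = (118.99 - 115.8)/(3*1.6457447) = 0.6461
Cpk = min(Cpu, Cpl) = 0.6461

0.6461


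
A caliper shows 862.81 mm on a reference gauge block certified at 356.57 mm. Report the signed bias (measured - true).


Systematic error = measured - true
= 862.81 - 356.57
= 506.2400

506.2400


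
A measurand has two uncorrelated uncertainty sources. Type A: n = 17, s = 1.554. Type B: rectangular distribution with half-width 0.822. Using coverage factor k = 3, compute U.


u_A = s / sqrt(n) = 1.554 / sqrt(17) = 0.37690036
u_B = half_width / sqrt(3) = 0.822 / sqrt(3) = 0.47458192
uc = sqrt(u_A^2 + u_B^2) = sqrt(0.37690036^2 + 0.47458192^2) = 0.60603785
U = k * uc = 3 * 0.60603785
U = 1.8181

1.8181


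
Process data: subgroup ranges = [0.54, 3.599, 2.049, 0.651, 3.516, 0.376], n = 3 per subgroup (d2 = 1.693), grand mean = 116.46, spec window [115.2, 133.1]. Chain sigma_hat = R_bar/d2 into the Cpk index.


R_bar = (0.54 + 3.599 + 2.049 + 0.651 + 3.516 + 0.376) / 6 = 1.7885
sigma = R_bar / d2 = 1.7885 / 1.693 = 1.0564087
Cp = (USL - LSL)/(6*sigma) = (133.1 - 115.2)/(6*1.0564087) = 2.8240
Cpu = (133.1 - 116.46)/(3*1.0564087) = 5.2505
Cpl = (116.46 - 115.2)/(3*1.0564087) = 0.3976
Cpk = min(Cpu, Cpl) = 0.3976

0.3976


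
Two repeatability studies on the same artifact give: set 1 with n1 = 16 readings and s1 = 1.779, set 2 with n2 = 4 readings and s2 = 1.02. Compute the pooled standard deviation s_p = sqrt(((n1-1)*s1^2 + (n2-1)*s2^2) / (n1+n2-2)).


s_p = sqrt(((n1-1)*s1^2 + (n2-1)*s2^2) / (n1+n2-2))
numerator = (16-1)*1.779^2 + (4-1)*1.02^2 = 47.472615 + 3.1212 = 50.593815
denominator = 16 + 4 - 2 = 18
s_p^2 = 50.593815 / 18 = 2.8107675
s_p = sqrt(2.8107675) = 1.6765

1.6765


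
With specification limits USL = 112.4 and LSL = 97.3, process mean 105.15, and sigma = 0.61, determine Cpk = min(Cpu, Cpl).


Cpu = (USL - mean) / (3*sigma) = (112.4 - 105.15) / (3*0.61) = 3.9617
Cpl = (mean - LSL) / (3*sigma) = (105.15 - 97.3) / (3*0.61) = 4.2896
Cpk = min(Cpu, Cpl) = 3.9617

3.9617


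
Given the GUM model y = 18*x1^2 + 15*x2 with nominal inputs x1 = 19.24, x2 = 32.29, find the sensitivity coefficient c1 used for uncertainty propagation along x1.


y = 18*x1^2 + 15*x2
dy/dx1 = 2*18*x1
Evaluate at x1 = 19.24: c1 = 36 * 19.24
c1 = 692.6400

692.6400


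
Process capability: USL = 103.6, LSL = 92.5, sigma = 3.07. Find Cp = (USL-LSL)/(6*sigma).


Cp = (USL - LSL) / (6 * sigma)
= (103.6 - 92.5) / (6 * 3.07)
= 11.1000 / 18.4200
= 0.6026

0.6026


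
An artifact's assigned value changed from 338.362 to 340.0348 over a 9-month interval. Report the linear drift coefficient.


rate = (v2 - v1) / months
= (340.0348 - 338.362) / 9
= 1.6728 / 9
= 0.1859

0.1859


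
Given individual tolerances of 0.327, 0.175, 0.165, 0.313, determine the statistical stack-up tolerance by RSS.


RSS = sqrt(0.327^2 + 0.175^2 + 0.165^2 + 0.313^2)
= sqrt(0.262748)
= 0.5126

0.5126


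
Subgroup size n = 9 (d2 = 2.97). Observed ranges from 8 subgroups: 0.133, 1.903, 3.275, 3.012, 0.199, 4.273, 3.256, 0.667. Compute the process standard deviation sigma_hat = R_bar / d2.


R_bar = (0.133 + 1.903 + 3.275 + 3.012 + 0.199 + 4.273 + 3.256 + 0.667) / 8
R_bar = 16.718 / 8 = 2.08975
sigma_hat = R_bar / d2 = 2.08975 / 2.97 = 0.7036

0.7036


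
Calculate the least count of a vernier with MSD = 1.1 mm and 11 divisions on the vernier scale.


LC = MSD / n_div
= 1.1 / 11
= 0.1000

0.1000


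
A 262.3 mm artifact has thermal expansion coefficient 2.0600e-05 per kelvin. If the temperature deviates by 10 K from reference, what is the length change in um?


dL = L * alpha * dT
= 262.3 * 2.0600e-05 * 10
= 0.0540338 mm
dL_um = 0.0540338 * 1000 = 54.0338 um

54.0338


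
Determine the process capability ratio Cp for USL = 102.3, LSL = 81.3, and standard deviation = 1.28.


Cp = (USL - LSL) / (6 * sigma)
= (102.3 - 81.3) / (6 * 1.28)
= 21.0000 / 7.6800
= 2.7344

2.7344


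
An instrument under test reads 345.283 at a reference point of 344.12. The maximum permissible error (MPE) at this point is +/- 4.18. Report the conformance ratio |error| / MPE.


e = indication - reference = 345.283 - 344.12 = 1.1630
|e| = 1.1630
ratio = |e| / MPE = 1.1630 / 4.18
ratio = 0.2782

0.2782


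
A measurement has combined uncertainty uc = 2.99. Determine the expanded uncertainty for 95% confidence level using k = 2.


U = k * uc
U = 2 * 2.99
U = 5.9800

5.9800


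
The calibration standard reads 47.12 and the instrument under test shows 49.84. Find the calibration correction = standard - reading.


Correction = standard - reading
= 47.12 - 49.84
= -2.7200

-2.7200


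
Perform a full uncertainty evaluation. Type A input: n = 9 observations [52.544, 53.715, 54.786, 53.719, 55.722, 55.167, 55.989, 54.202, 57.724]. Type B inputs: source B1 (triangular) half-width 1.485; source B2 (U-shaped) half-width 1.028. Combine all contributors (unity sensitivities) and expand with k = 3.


mean = (52.544 + 53.715 + 54.786 + 53.719 + 55.722 + 55.167 + 55.989 + 54.202 + 57.724) / 9 = 54.84088889
s = sqrt(sum((x - mean)^2)/(n-1)) = 1.5299651
u_A = s / sqrt(n) = 1.5299651 / sqrt(9) = 0.50998837
u_B1 = 1.485 / sqrt(6) = 0.60624871
u_B2 = 1.028 / sqrt(2) = 0.72690577
uc = sqrt(0.50998837^2 + 0.60624871^2 + 0.72690577^2) = 1.0751826
U = k * uc = 3 * 1.0751826
U = 3.2255

3.2255


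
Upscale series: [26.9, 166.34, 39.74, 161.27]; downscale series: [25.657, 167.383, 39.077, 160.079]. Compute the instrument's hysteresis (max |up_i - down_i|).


|26.9 - 25.657| = 1.2430
|166.34 - 167.383| = 1.0430
|39.74 - 39.077| = 0.6630
|161.27 - 160.079| = 1.1910
hysteresis = max(diffs) = 1.2430

1.2430


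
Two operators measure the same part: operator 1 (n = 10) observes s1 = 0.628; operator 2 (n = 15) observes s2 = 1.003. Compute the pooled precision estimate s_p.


s_p = sqrt(((n1-1)*s1^2 + (n2-1)*s2^2) / (n1+n2-2))
numerator = (10-1)*0.628^2 + (15-1)*1.003^2 = 3.549456 + 14.084126 = 17.633582
denominator = 10 + 15 - 2 = 23
s_p^2 = 17.633582 / 23 = 0.76667748
s_p = sqrt(0.76667748) = 0.8756

0.8756


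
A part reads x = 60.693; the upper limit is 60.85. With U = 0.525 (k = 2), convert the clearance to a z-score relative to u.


u = U / k = 0.525 / 2 = 0.2625
margin = |USL - x| = |60.85 - 60.693| = 0.157
z = margin / u = 0.157 / 0.2625
z = 0.5981

0.5981


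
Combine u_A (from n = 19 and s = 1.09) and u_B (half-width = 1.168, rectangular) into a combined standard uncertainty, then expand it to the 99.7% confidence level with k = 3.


u_A = s / sqrt(n) = 1.09 / sqrt(19) = 0.25006315
u_B = half_width / sqrt(3) = 1.168 / sqrt(3) = 0.67434511
uc = sqrt(u_A^2 + u_B^2) = sqrt(0.25006315^2 + 0.67434511^2) = 0.71921687
U = k * uc = 3 * 0.71921687
U = 2.1577

2.1577


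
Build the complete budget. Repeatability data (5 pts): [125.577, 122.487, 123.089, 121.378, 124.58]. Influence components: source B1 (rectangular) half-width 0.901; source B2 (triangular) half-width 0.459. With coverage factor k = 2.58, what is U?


mean = (125.577 + 122.487 + 123.089 + 121.378 + 124.58) / 5 = 123.4222
s = sqrt(sum((x - mean)^2)/(n-1)) = 1.6694339
u_A = s / sqrt(n) = 1.6694339 / sqrt(5) = 0.74659354
u_B1 = 0.901 / sqrt(3) = 0.52019259
u_B2 = 0.459 / sqrt(6) = 0.18738597
uc = sqrt(0.74659354^2 + 0.52019259^2 + 0.18738597^2) = 0.92904023
U = k * uc = 2.58 * 0.92904023
U = 2.3969

2.3969


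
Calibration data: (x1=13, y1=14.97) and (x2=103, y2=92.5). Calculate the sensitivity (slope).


slope = (y2 - y1) / (x2 - x1)
= (92.5 - 14.97) / (103 - 13)
= 77.5300 / 90
= 0.8614

0.8614


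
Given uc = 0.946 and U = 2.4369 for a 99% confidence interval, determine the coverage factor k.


k = U / uc
k = 2.4369 / 0.946
k = 2.576

2.576


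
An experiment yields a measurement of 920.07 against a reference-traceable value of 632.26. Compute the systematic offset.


Systematic error = measured - true
= 920.07 - 632.26
= 287.8100

287.8100


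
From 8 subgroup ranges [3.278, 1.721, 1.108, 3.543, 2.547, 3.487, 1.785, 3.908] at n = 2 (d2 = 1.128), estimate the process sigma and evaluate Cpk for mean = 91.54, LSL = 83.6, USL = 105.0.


R_bar = (3.278 + 1.721 + 1.108 + 3.543 + 2.547 + 3.487 + 1.785 + 3.908) / 8 = 2.672125
sigma = R_bar / d2 = 2.672125 / 1.128 = 2.3689051
Cp = (USL - LSL)/(6*sigma) = (105.0 - 83.6)/(6*2.3689051) = 1.5056
Cpu = (105.0 - 91.54)/(3*2.3689051) = 1.8940
Cpl = (91.54 - 83.6)/(3*2.3689051) = 1.1173
Cpk = min(Cpu, Cpl) = 1.1173

1.1173


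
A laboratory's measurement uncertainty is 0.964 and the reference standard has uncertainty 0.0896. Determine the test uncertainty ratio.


TUR = u_lab / u_ref
= 0.964 / 0.0896
= 10.7589

10.7589
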